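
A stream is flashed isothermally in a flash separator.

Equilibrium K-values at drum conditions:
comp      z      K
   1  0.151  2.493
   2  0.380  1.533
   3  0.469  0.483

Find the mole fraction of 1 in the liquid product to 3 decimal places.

x_1 = 0.094

Iterate (Newton) starting at ψ = 0.5:
  ψ = 0.500: g = -0.0380, g' = -0.406 → ψ = 0.406
Converged at ψ = 0.406.
Compositions from xᵢ = zᵢ/(1+ψ(Kᵢ−1)), yᵢ = Kᵢxᵢ:
  1: x = 0.094, y = 0.234
  2: x = 0.312, y = 0.479
  3: x = 0.594, y = 0.287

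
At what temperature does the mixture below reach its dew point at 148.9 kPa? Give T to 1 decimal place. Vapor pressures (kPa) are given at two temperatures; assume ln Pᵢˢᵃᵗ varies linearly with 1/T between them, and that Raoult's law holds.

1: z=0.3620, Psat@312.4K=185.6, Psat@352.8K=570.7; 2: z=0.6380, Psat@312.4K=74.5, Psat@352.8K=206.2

Dew-point temperature: Σzᵢ·P/Pᵢˢᵃᵗ(T) = 1. Interpolate ln Pᵢˢᵃᵗ = aᵢ + bᵢ/T.
  T = 312.4 K: ΣzᵢP/Pᵢˢᵃᵗ = 1.5656
  T = 352.8 K: ΣzᵢP/Pᵢˢᵃᵗ = 0.5552
  T = 332.6 K: ΣzᵢP/Pᵢˢᵃᵗ = 0.9032
  T = 322.5 K: ΣzᵢP/Pᵢˢᵃᵗ = 1.1789
  T = 327.6 K: ΣzᵢP/Pᵢˢᵃᵗ = 1.0284
  T = 330.1 K: ΣzᵢP/Pᵢˢᵃᵗ = 0.9633
Interpolating between 327.6 K and 330.1 K gives T ≈ 328.7 K.

T = 328.7 K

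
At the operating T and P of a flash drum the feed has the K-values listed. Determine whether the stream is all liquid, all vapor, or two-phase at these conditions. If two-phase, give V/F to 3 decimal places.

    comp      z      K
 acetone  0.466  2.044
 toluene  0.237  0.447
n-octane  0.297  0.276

two-phase, V/F = 0.206

ΣzᵢKᵢ = 1.140; Σzᵢ/Kᵢ = 1.834.
Both exceed 1, so a two-phase solution exists.
Newton iteration, ψ⁰ = 0.33:
  ψ = 0.330: g = -0.0810, g' = -0.658 → ψ = 0.207
  ψ = 0.207: g = -0.0008, g' = -0.651 → ψ = 0.206
Converged at ψ = 0.206.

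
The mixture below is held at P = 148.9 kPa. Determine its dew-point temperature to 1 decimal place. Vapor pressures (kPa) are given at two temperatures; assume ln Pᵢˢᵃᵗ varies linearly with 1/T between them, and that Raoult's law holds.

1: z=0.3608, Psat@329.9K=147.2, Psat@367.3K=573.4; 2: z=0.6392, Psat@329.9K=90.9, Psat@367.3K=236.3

Dew-point temperature: Σzᵢ·P/Pᵢˢᵃᵗ(T) = 1. Interpolate ln Pᵢˢᵃᵗ = aᵢ + bᵢ/T.
  T = 329.9 K: ΣzᵢP/Pᵢˢᵃᵗ = 1.4120
  T = 367.3 K: ΣzᵢP/Pᵢˢᵃᵗ = 0.4965
  T = 348.6 K: ΣzᵢP/Pᵢˢᵃᵗ = 0.8113
  T = 339.2 K: ΣzᵢP/Pᵢˢᵃᵗ = 1.0626
  T = 343.9 K: ΣzᵢP/Pᵢˢᵃᵗ = 0.9266
  T = 341.5 K: ΣzᵢP/Pᵢˢᵃᵗ = 0.9932
Interpolating between 339.2 K and 341.5 K gives T ≈ 341.3 K.

T = 341.3 K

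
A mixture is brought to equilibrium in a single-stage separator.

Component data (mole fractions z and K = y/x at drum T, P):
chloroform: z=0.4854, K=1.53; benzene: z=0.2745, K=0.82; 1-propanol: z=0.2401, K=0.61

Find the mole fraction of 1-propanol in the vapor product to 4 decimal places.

y_1-propanol = 0.2031

Newton iteration, V/F⁰ = 0.63:
  V/F = 0.6300: g = 0.01299, g' = -0.1521 → V/F = 0.7154
  V/F = 0.7154: g = -0.00006, g' = -0.1537 → V/F = 0.7151
Converged at V/F = 0.7151.
Compositions from xᵢ = zᵢ/(1+V/F(Kᵢ−1)), yᵢ = Kᵢxᵢ:
  chloroform: x = 0.3520, y = 0.5386
  benzene: x = 0.3151, y = 0.2583
  1-propanol: x = 0.3330, y = 0.2031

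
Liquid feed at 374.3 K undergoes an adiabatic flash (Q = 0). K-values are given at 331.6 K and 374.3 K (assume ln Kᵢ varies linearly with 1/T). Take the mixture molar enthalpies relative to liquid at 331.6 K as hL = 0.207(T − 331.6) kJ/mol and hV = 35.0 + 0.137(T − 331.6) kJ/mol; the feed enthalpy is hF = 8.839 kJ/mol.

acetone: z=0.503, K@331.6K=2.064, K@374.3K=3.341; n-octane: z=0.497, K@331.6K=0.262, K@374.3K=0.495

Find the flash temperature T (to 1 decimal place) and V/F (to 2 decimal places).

T = 333.4 K, V/F = 0.24

Adiabatic flash: solve Rachford–Rice at each trial T, then check hF = ψ·hV(T) + (1−ψ)·hL(T).
  T = 331.6 K: K = (2.064, 0.262), RR gives ψ = 0.214, H_out = 7.506 kJ/mol
  T = 374.3 K: K = (3.341, 0.495), RR gives ψ = 0.784, H_out = 33.927 kJ/mol
  T = 353.0 K: K = (2.666, 0.367), RR gives ψ = 0.497, H_out = 21.074 kJ/mol
  T = 342.3 K: K = (2.355, 0.312), RR gives ψ = 0.364, H_out = 14.691 kJ/mol
  T = 337.0 K: K = (2.208, 0.286), RR gives ψ = 0.294, H_out = 11.286 kJ/mol
  T = 334.3 K: K = (2.136, 0.274), RR gives ψ = 0.255, H_out = 9.444 kJ/mol
  T = 333.0 K: K = (2.101, 0.268), RR gives ψ = 0.236, H_out = 8.524 kJ/mol
Linear interpolation between T = 333.0 (H_out = 8.524) and T = 334.3 (H_out = 9.444) on hF = 8.839 gives T ≈ 333.4 K, at which ψ = 0.24.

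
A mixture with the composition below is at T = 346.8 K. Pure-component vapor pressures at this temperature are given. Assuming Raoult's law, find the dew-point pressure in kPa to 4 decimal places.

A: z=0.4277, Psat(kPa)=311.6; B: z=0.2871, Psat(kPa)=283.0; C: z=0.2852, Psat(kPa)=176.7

At the dew point ψ → 1, so Σzᵢ/Kᵢ = 1 with Kᵢ = Pᵢˢᵃᵗ/P ⇒ 1/P = Σzᵢ/Pᵢˢᵃᵗ.
1/P = 0.4277/311.6 + 0.2871/283.0 + 0.2852/176.7 = 0.0040011 ⇒ P = 249.9303 kPa

Pdew = 249.9303 kPa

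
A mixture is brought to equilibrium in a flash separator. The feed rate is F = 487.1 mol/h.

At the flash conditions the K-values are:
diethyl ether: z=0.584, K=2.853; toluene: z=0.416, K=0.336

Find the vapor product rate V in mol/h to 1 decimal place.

V = 319.1 mol/h

Binary case is linear: z₁(K₁−1)(1+β(K₂−1)) + z₂(K₂−1)(1+β(K₁−1)) = 0
⇒ β = [z₁(K₁−1)+z₂(K₂−1)] / [−(K₁−1)(K₂−1)] = 0.8059/1.2304 = 0.655
Then V = β·F = 0.6550·487.1 = 319.1 mol/h and L = F − V = 168.0 mol/h.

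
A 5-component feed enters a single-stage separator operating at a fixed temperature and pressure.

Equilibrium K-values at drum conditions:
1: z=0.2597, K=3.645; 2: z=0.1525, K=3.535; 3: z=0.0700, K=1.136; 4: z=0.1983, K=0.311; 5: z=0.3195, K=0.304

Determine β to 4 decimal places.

Newton–Raphson from β = 0.4:
  β = 0.4000: g = 0.03798, g' = -1.1484 → β = 0.4331
  β = 0.4331: g = 0.00038, g' = -1.1269 → β = 0.4334
Converged at β = 0.4334.

β = 0.4334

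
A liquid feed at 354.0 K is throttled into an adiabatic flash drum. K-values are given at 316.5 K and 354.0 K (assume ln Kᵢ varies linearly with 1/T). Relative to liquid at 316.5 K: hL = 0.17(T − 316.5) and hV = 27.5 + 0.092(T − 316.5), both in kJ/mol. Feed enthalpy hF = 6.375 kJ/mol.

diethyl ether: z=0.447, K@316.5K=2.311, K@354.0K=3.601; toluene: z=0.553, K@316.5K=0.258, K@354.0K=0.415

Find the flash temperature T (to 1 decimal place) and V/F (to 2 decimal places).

T = 319.4 K, V/F = 0.22

Adiabatic flash: solve Rachford–Rice at each trial T, then check hF = ψ·hV(T) + (1−ψ)·hL(T).
  T = 316.5 K: K = (2.311, 0.258), RR gives ψ = 0.181, H_out = 4.967 kJ/mol
  T = 354.0 K: K = (3.601, 0.415), RR gives ψ = 0.551, H_out = 19.928 kJ/mol
  T = 335.2 K: K = (2.919, 0.331), RR gives ψ = 0.380, H_out = 13.085 kJ/mol
  T = 325.9 K: K = (2.608, 0.294), RR gives ψ = 0.289, H_out = 9.329 kJ/mol
  T = 321.2 K: K = (2.457, 0.276), RR gives ψ = 0.237, H_out = 7.242 kJ/mol
  T = 318.9 K: K = (2.385, 0.267), RR gives ψ = 0.210, H_out = 6.155 kJ/mol
Linear interpolation between T = 318.9 (H_out = 6.155) and T = 321.2 (H_out = 7.242) on hF = 6.375 gives T ≈ 319.4 K, at which ψ = 0.22.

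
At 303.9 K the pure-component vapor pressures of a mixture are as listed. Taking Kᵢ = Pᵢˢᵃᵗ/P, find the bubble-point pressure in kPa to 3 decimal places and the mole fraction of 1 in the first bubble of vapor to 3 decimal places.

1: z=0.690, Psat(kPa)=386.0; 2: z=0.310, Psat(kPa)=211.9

At the bubble point ψ → 0, so ΣzᵢKᵢ = 1 with Kᵢ = Pᵢˢᵃᵗ/P ⇒ P = ΣzᵢPᵢˢᵃᵗ.
P = 0.690·386.0 + 0.310·211.9 = 332.029 kPa
yᵢ = zᵢPᵢˢᵃᵗ/P ⇒ y_1 = 0.690·386.0/332.029 = 0.802

Pbub = 332.029 kPa, y_1 = 0.802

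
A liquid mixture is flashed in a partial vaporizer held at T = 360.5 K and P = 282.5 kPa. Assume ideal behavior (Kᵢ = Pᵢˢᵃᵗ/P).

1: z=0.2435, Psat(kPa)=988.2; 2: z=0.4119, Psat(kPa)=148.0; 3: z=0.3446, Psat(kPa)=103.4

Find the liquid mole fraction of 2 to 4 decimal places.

Raoult's law: Kᵢ = Pᵢˢᵃᵗ/P = Pᵢˢᵃᵗ/282.5.
  K_1 = 988.2/282.5 = 3.498053, K_2 = 148.0/282.5 = 0.523894, K_3 = 103.4/282.5 = 0.366018
Let β = V/F and solve Σ zᵢ(Kᵢ−1)/(1+β(Kᵢ−1)) = 0.
Check two-phase: ΣzᵢKᵢ = 1.1937 > 1 and Σzᵢ/Kᵢ = 1.7973 > 1, so g(0) = 0.1937 > 0 and g(1) = -0.7973 < 0.
Iterate (Newton) starting at β = 0.5:
  β = 0.5000: g = -0.30678, g' = -0.7581 → β = 0.0953
  β = 0.0953: g = 0.05330, g' = -1.2505 → β = 0.1380
  β = 0.1380: g = 0.00305, g' = -1.1137 → β = 0.1407
Converged at β = 0.1407.
Compositions from xᵢ = zᵢ/(1+β(Kᵢ−1)), yᵢ = Kᵢxᵢ:
  1: x = 0.1802, y = 0.6302
  2: x = 0.4415, y = 0.2313
  3: x = 0.3784, y = 0.1385

x_2 = 0.4415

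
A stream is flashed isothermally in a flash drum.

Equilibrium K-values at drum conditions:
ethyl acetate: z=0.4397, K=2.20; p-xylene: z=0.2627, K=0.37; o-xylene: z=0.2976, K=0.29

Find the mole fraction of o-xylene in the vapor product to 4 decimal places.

y_o-xylene = 0.0995

Let ψ = V/F and solve Σ zᵢ(Kᵢ−1)/(1+ψ(Kᵢ−1)) = 0.
g(0) = ΣzᵢKᵢ − 1 = 0.1508 and g(1) = 1 − Σzᵢ/Kᵢ = -0.9361, so a root lies in (0, 1).
Iterate (Newton) starting at ψ = 0.5:
  ψ = 0.5000: g = -0.23942, g' = -0.8301 → ψ = 0.2116
  ψ = 0.2116: g = -0.01881, g' = -0.7493 → ψ = 0.1865
  ψ = 0.1865: g = 0.00008, g' = -0.7560 → ψ = 0.1866
Converged at ψ = 0.1866.
Compositions from xᵢ = zᵢ/(1+ψ(Kᵢ−1)), yᵢ = Kᵢxᵢ:
  ethyl acetate: x = 0.3593, y = 0.7904
  p-xylene: x = 0.2977, y = 0.1101
  o-xylene: x = 0.3430, y = 0.0995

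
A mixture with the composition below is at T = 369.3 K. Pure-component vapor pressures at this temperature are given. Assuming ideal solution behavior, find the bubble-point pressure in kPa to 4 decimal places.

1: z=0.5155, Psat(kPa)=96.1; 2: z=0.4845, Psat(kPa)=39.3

At the bubble point ψ → 0, so ΣzᵢKᵢ = 1 with Kᵢ = Pᵢˢᵃᵗ/P ⇒ P = ΣzᵢPᵢˢᵃᵗ.
P = 0.5155·96.1 + 0.4845·39.3 = 68.5804 kPa

Pbub = 68.5804 kPa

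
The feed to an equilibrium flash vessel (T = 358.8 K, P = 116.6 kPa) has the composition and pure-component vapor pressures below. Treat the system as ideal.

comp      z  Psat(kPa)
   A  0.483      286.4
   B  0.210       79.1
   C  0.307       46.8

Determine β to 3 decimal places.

Raoult's law: Kᵢ = Pᵢˢᵃᵗ/P = Pᵢˢᵃᵗ/116.6.
  K_A = 286.4/116.6 = 2.45626, K_B = 79.1/116.6 = 0.67839, K_C = 46.8/116.6 = 0.40137
Material balance + equilibrium reduce to Σ zᵢ(Kᵢ−1)/(1+β(Kᵢ−1)) = 0.
g(0) = ΣzᵢKᵢ − 1 = 0.452 and g(1) = 1 − Σzᵢ/Kᵢ = -0.271, so a root lies in (0, 1).
Newton iteration, β⁰ = 0.5:
  β = 0.500: g = 0.0643, g' = -0.598 → β = 0.607
  β = 0.607: g = 0.0005, g' = -0.594 → β = 0.608
Converged at β = 0.608.

β = 0.608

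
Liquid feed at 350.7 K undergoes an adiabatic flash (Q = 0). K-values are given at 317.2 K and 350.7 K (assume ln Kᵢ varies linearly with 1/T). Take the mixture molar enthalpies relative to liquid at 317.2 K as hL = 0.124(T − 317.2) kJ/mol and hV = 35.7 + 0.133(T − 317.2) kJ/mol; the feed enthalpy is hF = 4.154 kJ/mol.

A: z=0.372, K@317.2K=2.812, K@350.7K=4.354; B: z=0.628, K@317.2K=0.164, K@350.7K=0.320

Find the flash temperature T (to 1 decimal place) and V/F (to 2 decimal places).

T = 318.6 K, V/F = 0.11

Adiabatic flash: solve Rachford–Rice at each trial T, then check hF = ψ·hV(T) + (1−ψ)·hL(T).
  T = 317.2 K: K = (2.812, 0.164), RR gives ψ = 0.098, H_out = 3.513 kJ/mol
  T = 350.7 K: K = (4.354, 0.320), RR gives ψ = 0.360, H_out = 17.108 kJ/mol
  T = 333.9 K: K = (3.535, 0.233), RR gives ψ = 0.237, H_out = 10.572 kJ/mol
  T = 325.5 K: K = (3.160, 0.196), RR gives ψ = 0.172, H_out = 7.182 kJ/mol
  T = 321.4 K: K = (2.985, 0.180), RR gives ψ = 0.137, H_out = 5.423 kJ/mol
  T = 319.3 K: K = (2.898, 0.172), RR gives ψ = 0.118, H_out = 4.484 kJ/mol
Linear interpolation between T = 317.2 (H_out = 3.513) and T = 319.3 (H_out = 4.484) on hF = 4.154 gives T ≈ 318.6 K, at which ψ = 0.11.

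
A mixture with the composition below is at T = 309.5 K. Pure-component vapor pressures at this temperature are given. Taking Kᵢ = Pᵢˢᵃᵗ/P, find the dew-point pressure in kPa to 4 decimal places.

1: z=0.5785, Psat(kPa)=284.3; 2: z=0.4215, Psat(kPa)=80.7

At the dew point ψ → 1, so Σzᵢ/Kᵢ = 1 with Kᵢ = Pᵢˢᵃᵗ/P ⇒ 1/P = Σzᵢ/Pᵢˢᵃᵗ.
1/P = 0.5785/284.3 + 0.4215/80.7 = 0.0072579 ⇒ P = 137.7815 kPa

Pdew = 137.7815 kPa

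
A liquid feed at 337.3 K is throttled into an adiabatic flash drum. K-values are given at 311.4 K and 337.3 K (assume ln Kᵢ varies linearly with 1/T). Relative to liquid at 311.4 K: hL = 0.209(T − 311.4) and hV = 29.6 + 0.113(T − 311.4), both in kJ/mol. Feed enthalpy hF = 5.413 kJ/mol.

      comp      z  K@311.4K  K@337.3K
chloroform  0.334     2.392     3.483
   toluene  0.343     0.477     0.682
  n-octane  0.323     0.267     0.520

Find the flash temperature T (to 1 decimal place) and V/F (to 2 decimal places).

Adiabatic flash: solve Rachford–Rice at each trial T, then check hF = ψ·hV(T) + (1−ψ)·hL(T).
  T = 311.4 K: K = (2.392, 0.477, 0.267), RR gives ψ = 0.056, H_out = 1.644 kJ/mol
  T = 337.3 K: K = (3.483, 0.682, 0.520), RR gives ψ = 0.564, H_out = 20.704 kJ/mol
  T = 324.4 K: K = (2.910, 0.575, 0.378), RR gives ψ = 0.289, H_out = 10.908 kJ/mol
  T = 317.9 K: K = (2.644, 0.525, 0.319), RR gives ψ = 0.173, H_out = 6.385 kJ/mol
  T = 314.6 K: K = (2.514, 0.500, 0.292), RR gives ψ = 0.115, H_out = 4.027 kJ/mol
  T = 316.2 K: K = (2.576, 0.512, 0.305), RR gives ψ = 0.143, H_out = 5.180 kJ/mol
Linear interpolation between T = 316.2 (H_out = 5.180) and T = 317.9 (H_out = 6.385) on hF = 5.413 gives T ≈ 316.5 K, at which ψ = 0.15.

T = 316.5 K, V/F = 0.15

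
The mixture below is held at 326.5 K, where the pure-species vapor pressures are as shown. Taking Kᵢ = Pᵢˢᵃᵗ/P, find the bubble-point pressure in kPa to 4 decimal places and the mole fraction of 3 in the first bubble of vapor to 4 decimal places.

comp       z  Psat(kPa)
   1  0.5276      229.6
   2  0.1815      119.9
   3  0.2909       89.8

At the bubble point ψ → 0, so ΣzᵢKᵢ = 1 with Kᵢ = Pᵢˢᵃᵗ/P ⇒ P = ΣzᵢPᵢˢᵃᵗ.
P = 0.5276·229.6 + 0.1815·119.9 + 0.2909·89.8 = 169.0216 kPa
yᵢ = zᵢPᵢˢᵃᵗ/P ⇒ y_3 = 0.2909·89.8/169.0216 = 0.1546

Pbub = 169.0216 kPa, y_3 = 0.1546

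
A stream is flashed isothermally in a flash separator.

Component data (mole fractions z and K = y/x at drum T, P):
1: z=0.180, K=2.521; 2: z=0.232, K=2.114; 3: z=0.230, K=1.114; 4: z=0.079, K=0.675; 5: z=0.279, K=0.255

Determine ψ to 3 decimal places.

ψ = 0.476

Material balance + equilibrium reduce to Σ zᵢ(Kᵢ−1)/(1+ψ(Kᵢ−1)) = 0.
g(0) = ΣzᵢKᵢ − 1 = 0.325 and g(1) = 1 − Σzᵢ/Kᵢ = -0.599, so a root lies in (0, 1).
Iterate (Newton) starting at ψ = 0.57:
  ψ = 0.570: g = -0.0634, g' = -0.710 → ψ = 0.481
  ψ = 0.481: g = -0.0029, g' = -0.651 → ψ = 0.476
Converged at ψ = 0.476.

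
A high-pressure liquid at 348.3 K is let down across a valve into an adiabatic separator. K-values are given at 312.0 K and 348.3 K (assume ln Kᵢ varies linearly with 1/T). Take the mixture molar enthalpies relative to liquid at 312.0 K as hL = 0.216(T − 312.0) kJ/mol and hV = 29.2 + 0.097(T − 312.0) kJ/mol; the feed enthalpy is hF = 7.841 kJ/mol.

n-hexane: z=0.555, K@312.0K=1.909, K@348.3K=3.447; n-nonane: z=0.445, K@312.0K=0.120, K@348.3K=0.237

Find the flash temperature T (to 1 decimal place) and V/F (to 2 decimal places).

Adiabatic flash: solve Rachford–Rice at each trial T, then check hF = ψ·hV(T) + (1−ψ)·hL(T).
  T = 312.0 K: K = (1.909, 0.120), RR gives ψ = 0.141, H_out = 4.121 kJ/mol
  T = 348.3 K: K = (3.447, 0.237), RR gives ψ = 0.546, H_out = 21.414 kJ/mol
  T = 330.1 K: K = (2.605, 0.172), RR gives ψ = 0.393, H_out = 14.533 kJ/mol
  T = 321.1 K: K = (2.242, 0.144), RR gives ψ = 0.290, H_out = 10.128 kJ/mol
  T = 316.6 K: K = (2.073, 0.132), RR gives ψ = 0.225, H_out = 7.429 kJ/mol
  T = 318.9 K: K = (2.158, 0.138), RR gives ψ = 0.260, H_out = 8.863 kJ/mol
  T = 317.8 K: K = (2.117, 0.135), RR gives ψ = 0.243, H_out = 8.192 kJ/mol
Linear interpolation between T = 316.6 (H_out = 7.429) and T = 317.8 (H_out = 8.192) on hF = 7.841 gives T ≈ 317.2 K, at which ψ = 0.23.

T = 317.2 K, V/F = 0.23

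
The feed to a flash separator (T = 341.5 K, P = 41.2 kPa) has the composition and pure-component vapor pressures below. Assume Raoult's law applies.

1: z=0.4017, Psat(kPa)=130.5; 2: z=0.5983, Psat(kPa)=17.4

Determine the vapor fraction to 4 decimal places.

ψ = 0.4193

Raoult's law: Kᵢ = Pᵢˢᵃᵗ/P = Pᵢˢᵃᵗ/41.2.
  K_1 = 130.5/41.2 = 3.167476, K_2 = 17.4/41.2 = 0.422330
Iterate (Newton) starting at ψ = 0.5:
  ψ = 0.5000: g = -0.06815, g' = -0.8294 → ψ = 0.4178
  ψ = 0.4178: g = 0.00131, g' = -0.8666 → ψ = 0.4193
Converged at ψ = 0.4193.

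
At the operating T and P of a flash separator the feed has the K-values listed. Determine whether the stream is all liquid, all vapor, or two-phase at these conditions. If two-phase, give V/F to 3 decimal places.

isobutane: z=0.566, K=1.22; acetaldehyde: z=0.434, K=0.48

ΣzᵢKᵢ = 0.899; Σzᵢ/Kᵢ = 1.368.
Since ΣzᵢKᵢ < 1 the mixture is below its bubble point — single liquid phase.

all liquid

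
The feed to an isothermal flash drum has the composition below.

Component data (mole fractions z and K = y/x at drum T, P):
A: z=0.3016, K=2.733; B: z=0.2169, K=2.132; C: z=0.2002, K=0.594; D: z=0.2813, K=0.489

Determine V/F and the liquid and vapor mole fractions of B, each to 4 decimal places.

V/F = 0.7697, x_B = 0.1159, y_B = 0.2471

Material balance + equilibrium reduce to Σ zᵢ(Kᵢ−1)/(1+V/F(Kᵢ−1)) = 0.
g(0) = ΣzᵢKᵢ − 1 = 0.5432 and g(1) = 1 − Σzᵢ/Kᵢ = -0.1244, so a root lies in (0, 1).
Iterate (Newton) starting at V/F = 0.58:
  V/F = 0.5800: g = 0.09827, g' = -0.5314 → V/F = 0.7649
  V/F = 0.7649: g = 0.00245, g' = -0.5147 → V/F = 0.7697
Converged at V/F = 0.7697.
Compositions from xᵢ = zᵢ/(1+V/F(Kᵢ−1)), yᵢ = Kᵢxᵢ:
  A: x = 0.1292, y = 0.3532
  B: x = 0.1159, y = 0.2471
  C: x = 0.2912, y = 0.1730
  D: x = 0.4637, y = 0.2267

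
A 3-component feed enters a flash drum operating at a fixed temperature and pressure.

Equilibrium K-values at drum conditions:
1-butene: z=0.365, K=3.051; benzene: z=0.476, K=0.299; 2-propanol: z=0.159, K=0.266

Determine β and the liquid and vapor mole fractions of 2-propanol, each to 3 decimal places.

Rachford–Rice: g(β) = Σ zᵢ(Kᵢ−1)/(1+β(Kᵢ−1)) = 0.
g(0) = ΣzᵢKᵢ − 1 = 0.298 and g(1) = 1 − Σzᵢ/Kᵢ = -1.309, so a root lies in (0, 1).
Newton iteration, β⁰ = 0.43:
  β = 0.430: g = -0.2504, g' = -1.096 → β = 0.201
  β = 0.201: g = 0.0042, g' = -1.204 → β = 0.205
Converged at β = 0.205.
Compositions from xᵢ = zᵢ/(1+β(Kᵢ−1)), yᵢ = Kᵢxᵢ:
  1-butene: x = 0.257, y = 0.784
  benzene: x = 0.556, y = 0.166
  2-propanol: x = 0.187, y = 0.050

β = 0.205, x_2-propanol = 0.187, y_2-propanol = 0.050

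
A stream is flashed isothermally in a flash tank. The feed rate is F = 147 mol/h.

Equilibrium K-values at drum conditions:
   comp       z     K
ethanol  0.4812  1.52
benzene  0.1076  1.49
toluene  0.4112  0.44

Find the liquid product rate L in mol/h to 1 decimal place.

Iterate (Newton) starting at β = 0.66:
  β = 0.6600: g = -0.13915, g' = -0.4114 → β = 0.3217
  β = 0.3217: g = -0.02097, g' = -0.3066 → β = 0.2533
  β = 0.2533: g = -0.00034, g' = -0.2971 → β = 0.2522
Converged at β = 0.2522.
Then V = β·F = 0.2522·147 = 37.1 mol/h and L = F − V = 109.9 mol/h.

L = 109.9 mol/h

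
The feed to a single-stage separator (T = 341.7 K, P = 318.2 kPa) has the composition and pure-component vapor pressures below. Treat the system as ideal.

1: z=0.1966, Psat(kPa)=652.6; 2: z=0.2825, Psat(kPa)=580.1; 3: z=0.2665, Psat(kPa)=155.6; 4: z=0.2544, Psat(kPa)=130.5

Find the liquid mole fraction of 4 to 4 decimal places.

x_4 = 0.3093

Raoult's law: Kᵢ = Pᵢˢᵃᵗ/P = Pᵢˢᵃᵗ/318.2.
  K_1 = 652.6/318.2 = 2.050911, K_2 = 580.1/318.2 = 1.823067, K_3 = 155.6/318.2 = 0.489001, K_4 = 130.5/318.2 = 0.410119
Newton–Raphson from ψ = 0.4:
  ψ = 0.4000: g = -0.04719, g' = -0.4775 → ψ = 0.3012
  ψ = 0.3012: g = -0.00017, g' = -0.4763 → ψ = 0.3008
Converged at ψ = 0.3008.
Compositions from xᵢ = zᵢ/(1+ψ(Kᵢ−1)), yᵢ = Kᵢxᵢ:
  1: x = 0.1494, y = 0.3064
  2: x = 0.2264, y = 0.4128
  3: x = 0.3149, y = 0.1540
  4: x = 0.3093, y = 0.1268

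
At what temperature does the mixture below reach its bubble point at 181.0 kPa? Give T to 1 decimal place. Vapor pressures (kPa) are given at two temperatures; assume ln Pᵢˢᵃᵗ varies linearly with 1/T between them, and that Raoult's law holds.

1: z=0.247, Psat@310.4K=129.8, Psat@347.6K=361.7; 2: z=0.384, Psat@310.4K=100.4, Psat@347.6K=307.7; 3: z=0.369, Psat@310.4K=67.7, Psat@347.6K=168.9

T = 332.3 K

Bubble-point temperature: ΣzᵢPᵢˢᵃᵗ(T) = P. Interpolate ln Pᵢˢᵃᵗ = aᵢ + bᵢ/T.
  T = 310.4 K: ΣzᵢPᵢˢᵃᵗ = 95.60 kPa
  T = 347.6 K: ΣzᵢPᵢˢᵃᵗ = 269.82 kPa
  T = 329.0 K: ΣzᵢPᵢˢᵃᵗ = 165.25 kPa
  T = 338.3 K: ΣzᵢPᵢˢᵃᵗ = 212.55 kPa
  T = 333.6 K: ΣzᵢPᵢˢᵃᵗ = 187.48 kPa
  T = 331.3 K: ΣzᵢPᵢˢᵃᵗ = 176.09 kPa
Interpolating between 331.3 K and 333.6 K gives T ≈ 332.3 K.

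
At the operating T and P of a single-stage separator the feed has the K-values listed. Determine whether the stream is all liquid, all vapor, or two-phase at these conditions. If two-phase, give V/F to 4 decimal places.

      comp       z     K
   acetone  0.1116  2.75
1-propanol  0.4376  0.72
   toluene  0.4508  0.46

all liquid

ΣzᵢKᵢ = 0.8293; Σzᵢ/Kᵢ = 1.6284.
Since ΣzᵢKᵢ < 1 the mixture is below its bubble point — single liquid phase.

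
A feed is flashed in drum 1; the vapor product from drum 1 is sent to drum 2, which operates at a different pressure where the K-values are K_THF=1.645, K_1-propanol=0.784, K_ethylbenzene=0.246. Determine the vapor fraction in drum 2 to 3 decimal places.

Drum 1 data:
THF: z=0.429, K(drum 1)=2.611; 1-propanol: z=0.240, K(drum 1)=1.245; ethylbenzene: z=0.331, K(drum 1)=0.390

Drum 1:
Material balance + equilibrium reduce to Σ zᵢ(Kᵢ−1)/(1+ψ₁(Kᵢ−1)) = 0.
Feasibility: ΣzᵢKᵢ = 1.548, Σzᵢ/Kᵢ = 1.206 — both > 1, two phases present.
Newton iteration, ψ₁⁰ = 0.5:
  ψ₁ = 0.500: g = 0.1447, g' = -0.608 → ψ₁ = 0.738
  ψ₁ = 0.738: g = -0.0016, g' = -0.650 → ψ₁ = 0.735
Converged at ψ₁ = 0.735.
Drum-1 compositions:
  THF: x = 0.196, y = 0.513
  1-propanol: x = 0.203, y = 0.253
  ethylbenzene: x = 0.600, y = 0.234
Drum-2 feed = drum-1 vapor: z₂ = (0.5127, 0.2532, 0.2341).
Drum 2:
Let ψ₂ = V/F and solve Σ zᵢ(Kᵢ−1)/(1+ψ₂(Kᵢ−1)) = 0.
g(0) = ΣzᵢKᵢ − 1 = 0.099 and g(1) = 1 − Σzᵢ/Kᵢ = -0.586, so a root lies in (0, 1).
Newton–Raphson from ψ₂ = 0.5:
  ψ₂ = 0.500: g = -0.0946, g' = -0.480 → ψ₂ = 0.303
  ψ₂ = 0.303: g = -0.0106, g' = -0.386 → ψ₂ = 0.275
Converged at ψ₂ = 0.275.
  THF: x = 0.435, y = 0.716
  1-propanol: x = 0.269, y = 0.211
  ethylbenzene: x = 0.295, y = 0.073

V/F (drum 2) = 0.275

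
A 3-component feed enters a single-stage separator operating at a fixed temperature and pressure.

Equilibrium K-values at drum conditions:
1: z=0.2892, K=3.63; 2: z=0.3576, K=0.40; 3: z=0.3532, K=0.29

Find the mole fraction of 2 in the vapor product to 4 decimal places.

y_2 = 0.1594

Rachford–Rice: g(β) = Σ zᵢ(Kᵢ−1)/(1+β(Kᵢ−1)) = 0.
Feasibility: ΣzᵢKᵢ = 1.2953, Σzᵢ/Kᵢ = 2.1916 — both > 1, two phases present.
Iterate (Newton) starting at β = 0.5:
  β = 0.5000: g = -0.36676, g' = -1.0640 → β = 0.1553
  β = 0.1553: g = 0.02158, g' = -1.3899 → β = 0.1708
  β = 0.1708: g = 0.00037, g' = -1.3428 → β = 0.1711
Converged at β = 0.1711.
Compositions from xᵢ = zᵢ/(1+β(Kᵢ−1)), yᵢ = Kᵢxᵢ:
  1: x = 0.1995, y = 0.7240
  2: x = 0.3985, y = 0.1594
  3: x = 0.4020, y = 0.1166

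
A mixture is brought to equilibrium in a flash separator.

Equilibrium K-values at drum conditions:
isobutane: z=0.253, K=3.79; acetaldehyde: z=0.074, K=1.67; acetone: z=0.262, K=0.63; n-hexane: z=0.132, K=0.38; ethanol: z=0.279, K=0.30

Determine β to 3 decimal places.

β = 0.268

Newton–Raphson from β = 0.47:
  β = 0.470: g = -0.1808, g' = -0.845 → β = 0.256
  β = 0.256: g = 0.0117, g' = -1.013 → β = 0.268
Converged at β = 0.268.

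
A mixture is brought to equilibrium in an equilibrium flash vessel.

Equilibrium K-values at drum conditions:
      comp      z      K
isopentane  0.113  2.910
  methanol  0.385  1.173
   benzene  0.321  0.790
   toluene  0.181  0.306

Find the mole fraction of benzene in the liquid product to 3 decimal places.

x_benzene = 0.336

Iterate (Newton) starting at V/F = 0.68:
  V/F = 0.680: g = -0.1630, g' = -0.419 → V/F = 0.291
  V/F = 0.291: g = -0.0271, g' = -0.334 → V/F = 0.210
  V/F = 0.210: g = 0.0008, g' = -0.356 → V/F = 0.212
Converged at V/F = 0.212.
Compositions from xᵢ = zᵢ/(1+V/F(Kᵢ−1)), yᵢ = Kᵢxᵢ:
  isopentane: x = 0.080, y = 0.234
  methanol: x = 0.371, y = 0.436
  benzene: x = 0.336, y = 0.265
  toluene: x = 0.212, y = 0.065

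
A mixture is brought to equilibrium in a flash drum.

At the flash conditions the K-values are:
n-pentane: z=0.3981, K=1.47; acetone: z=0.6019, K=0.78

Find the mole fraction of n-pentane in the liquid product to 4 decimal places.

Let ψ = V/F and solve Σ zᵢ(Kᵢ−1)/(1+ψ(Kᵢ−1)) = 0.
Feasibility: ΣzᵢKᵢ = 1.0547, Σzᵢ/Kᵢ = 1.0425 — both > 1, two phases present.
Binary case is linear: z₁(K₁−1)(1+ψ(K₂−1)) + z₂(K₂−1)(1+ψ(K₁−1)) = 0
⇒ ψ = [z₁(K₁−1)+z₂(K₂−1)] / [−(K₁−1)(K₂−1)] = 0.05469/0.10340 = 0.5289
Compositions from xᵢ = zᵢ/(1+ψ(Kᵢ−1)), yᵢ = Kᵢxᵢ:
  n-pentane: x = 0.3188, y = 0.4687
  acetone: x = 0.6812, y = 0.5313

x_n-pentane = 0.3188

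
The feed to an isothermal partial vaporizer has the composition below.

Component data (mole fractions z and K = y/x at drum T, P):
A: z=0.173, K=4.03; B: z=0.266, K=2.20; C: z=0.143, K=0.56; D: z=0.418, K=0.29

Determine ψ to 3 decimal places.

ψ = 0.360

Let ψ = V/F and solve Σ zᵢ(Kᵢ−1)/(1+ψ(Kᵢ−1)) = 0.
Check two-phase: ΣzᵢKᵢ = 1.484 > 1 and Σzᵢ/Kᵢ = 1.861 > 1, so g(0) = 0.484 > 0 and g(1) = -0.861 < 0.
Newton–Raphson from ψ = 0.49:
  ψ = 0.490: g = -0.1234, g' = -0.950 → ψ = 0.360
Converged at ψ = 0.360.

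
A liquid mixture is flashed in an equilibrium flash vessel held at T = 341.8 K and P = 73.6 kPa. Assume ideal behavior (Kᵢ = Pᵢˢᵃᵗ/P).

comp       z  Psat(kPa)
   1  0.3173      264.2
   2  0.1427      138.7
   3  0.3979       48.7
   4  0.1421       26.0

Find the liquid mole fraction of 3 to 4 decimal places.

x_3 = 0.5317

Raoult's law: Kᵢ = Pᵢˢᵃᵗ/P = Pᵢˢᵃᵗ/73.6.
  K_1 = 264.2/73.6 = 3.589674, K_2 = 138.7/73.6 = 1.884511, K_3 = 48.7/73.6 = 0.661685, K_4 = 26.0/73.6 = 0.353261
Newton–Raphson from ψ = 0.55:
  ψ = 0.5500: g = 0.11582, g' = -0.6245 → ψ = 0.7355
  ψ = 0.7355: g = 0.00490, g' = -0.5901 → ψ = 0.7438
Converged at ψ = 0.7438.
Compositions from xᵢ = zᵢ/(1+ψ(Kᵢ−1)), yᵢ = Kᵢxᵢ:
  1: x = 0.1084, y = 0.3893
  2: x = 0.0861, y = 0.1622
  3: x = 0.5317, y = 0.3518
  4: x = 0.2738, y = 0.0967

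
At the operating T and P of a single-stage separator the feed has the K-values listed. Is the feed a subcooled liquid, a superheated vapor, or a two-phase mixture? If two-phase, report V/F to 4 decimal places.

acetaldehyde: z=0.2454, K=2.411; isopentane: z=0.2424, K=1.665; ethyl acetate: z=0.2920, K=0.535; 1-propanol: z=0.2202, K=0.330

two-phase, V/F = 0.3640

ΣzᵢKᵢ = 1.2241; Σzᵢ/Kᵢ = 1.4604.
Both exceed 1, so a two-phase solution exists.
Newton–Raphson from ψ = 0.45:
  ψ = 0.4500: g = -0.04707, g' = -0.5499 → ψ = 0.3644
  ψ = 0.3644: g = -0.00023, g' = -0.5471 → ψ = 0.3640
Converged at ψ = 0.3640.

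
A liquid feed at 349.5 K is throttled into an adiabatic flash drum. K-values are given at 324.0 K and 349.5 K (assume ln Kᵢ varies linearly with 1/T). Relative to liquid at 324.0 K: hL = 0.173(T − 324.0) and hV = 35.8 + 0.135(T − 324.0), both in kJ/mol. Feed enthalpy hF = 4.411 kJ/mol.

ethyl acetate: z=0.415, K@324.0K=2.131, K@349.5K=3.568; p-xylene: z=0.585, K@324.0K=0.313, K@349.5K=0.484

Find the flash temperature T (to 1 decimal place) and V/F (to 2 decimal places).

T = 325.2 K, V/F = 0.12

Adiabatic flash: solve Rachford–Rice at each trial T, then check hF = ψ·hV(T) + (1−ψ)·hL(T).
  T = 324.0 K: K = (2.131, 0.313), RR gives ψ = 0.087, H_out = 3.109 kJ/mol
  T = 349.5 K: K = (3.568, 0.484), RR gives ψ = 0.576, H_out = 24.490 kJ/mol
  T = 336.8 K: K = (2.787, 0.393), RR gives ψ = 0.356, H_out = 14.791 kJ/mol
  T = 330.4 K: K = (2.443, 0.351), RR gives ψ = 0.235, H_out = 9.448 kJ/mol
  T = 327.2 K: K = (2.283, 0.332), RR gives ψ = 0.165, H_out = 6.451 kJ/mol
  T = 325.6 K: K = (2.206, 0.322), RR gives ψ = 0.127, H_out = 4.831 kJ/mol
Linear interpolation between T = 324.0 (H_out = 3.109) and T = 325.6 (H_out = 4.831) on hF = 4.411 gives T ≈ 325.2 K, at which ψ = 0.12.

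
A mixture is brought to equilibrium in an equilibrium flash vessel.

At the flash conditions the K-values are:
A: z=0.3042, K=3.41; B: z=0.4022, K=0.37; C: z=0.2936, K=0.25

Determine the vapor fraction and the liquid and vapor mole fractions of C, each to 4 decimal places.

Material balance + equilibrium reduce to Σ zᵢ(Kᵢ−1)/(1+ψ(Kᵢ−1)) = 0.
g(0) = ΣzᵢKᵢ − 1 = 0.2595 and g(1) = 1 − Σzᵢ/Kᵢ = -1.3506, so a root lies in (0, 1).
Iterate (Newton) starting at ψ = 0.42:
  ψ = 0.4200: g = -0.30168, g' = -1.0835 → ψ = 0.1416
  ψ = 0.1416: g = 0.02206, g' = -1.3814 → ψ = 0.1575
  ψ = 0.1575: g = 0.00036, g' = -1.3373 → ψ = 0.1578
Converged at ψ = 0.1578.
Compositions from xᵢ = zᵢ/(1+ψ(Kᵢ−1)), yᵢ = Kᵢxᵢ:
  A: x = 0.2204, y = 0.7515
  B: x = 0.4466, y = 0.1652
  C: x = 0.3330, y = 0.0833

ψ = 0.1578, x_C = 0.3330, y_C = 0.0833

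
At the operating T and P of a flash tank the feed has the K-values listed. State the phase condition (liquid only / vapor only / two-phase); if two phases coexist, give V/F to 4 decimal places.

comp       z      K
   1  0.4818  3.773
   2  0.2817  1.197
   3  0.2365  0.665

ΣzᵢKᵢ = 2.3123; Σzᵢ/Kᵢ = 0.7187.
Since Σzᵢ/Kᵢ < 1 the mixture is above its dew point — single vapor phase.

vapor only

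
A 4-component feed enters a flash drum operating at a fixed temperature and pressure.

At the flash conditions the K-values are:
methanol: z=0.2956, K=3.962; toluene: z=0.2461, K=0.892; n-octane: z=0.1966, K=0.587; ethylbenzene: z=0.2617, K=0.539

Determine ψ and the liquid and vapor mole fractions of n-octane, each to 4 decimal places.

Let ψ = V/F and solve Σ zᵢ(Kᵢ−1)/(1+ψ(Kᵢ−1)) = 0.
Check two-phase: ΣzᵢKᵢ = 1.6471 > 1 and Σzᵢ/Kᵢ = 1.1710 > 1, so g(0) = 0.6471 > 0 and g(1) = -0.1710 < 0.
Newton–Raphson from ψ = 0.5:
  ψ = 0.5000: g = 0.06570, g' = -0.5717 → ψ = 0.6149
  ψ = 0.6149: g = 0.00465, g' = -0.4977 → ψ = 0.6243
Converged at ψ = 0.6243.
Compositions from xᵢ = zᵢ/(1+ψ(Kᵢ−1)), yᵢ = Kᵢxᵢ:
  methanol: x = 0.1037, y = 0.4111
  toluene: x = 0.2639, y = 0.2354
  n-octane: x = 0.2649, y = 0.1555
  ethylbenzene: x = 0.3675, y = 0.1981

ψ = 0.6243, x_n-octane = 0.2649, y_n-octane = 0.1555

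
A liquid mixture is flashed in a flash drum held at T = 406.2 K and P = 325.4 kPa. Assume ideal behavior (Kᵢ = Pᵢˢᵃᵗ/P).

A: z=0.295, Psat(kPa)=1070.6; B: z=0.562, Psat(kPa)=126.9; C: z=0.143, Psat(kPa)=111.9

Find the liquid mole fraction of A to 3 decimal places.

Raoult's law: Kᵢ = Pᵢˢᵃᵗ/P = Pᵢˢᵃᵗ/325.4.
  K_A = 1070.6/325.4 = 3.29010, K_B = 126.9/325.4 = 0.38998, K_C = 111.9/325.4 = 0.34388
Material balance + equilibrium reduce to Σ zᵢ(Kᵢ−1)/(1+V/F(Kᵢ−1)) = 0.
Feasibility: ΣzᵢKᵢ = 1.239, Σzᵢ/Kᵢ = 1.947 — both > 1, two phases present.
Iterate (Newton) starting at V/F = 0.56:
  V/F = 0.560: g = -0.3730, g' = -0.933 → V/F = 0.160
  V/F = 0.160: g = 0.0093, g' = -1.162 → V/F = 0.168
Converged at V/F = 0.168.
Compositions from xᵢ = zᵢ/(1+V/F(Kᵢ−1)), yᵢ = Kᵢxᵢ:
  A: x = 0.213, y = 0.700
  B: x = 0.626, y = 0.244
  C: x = 0.161, y = 0.055

x_A = 0.213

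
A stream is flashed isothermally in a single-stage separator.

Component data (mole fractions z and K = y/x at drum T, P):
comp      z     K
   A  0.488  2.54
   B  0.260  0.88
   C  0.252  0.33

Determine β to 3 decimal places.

β = 0.714

Newton iteration, β⁰ = 0.5:
  β = 0.500: g = 0.1375, g' = -0.629 → β = 0.718
  β = 0.718: g = -0.0029, g' = -0.686 → β = 0.714
Converged at β = 0.714.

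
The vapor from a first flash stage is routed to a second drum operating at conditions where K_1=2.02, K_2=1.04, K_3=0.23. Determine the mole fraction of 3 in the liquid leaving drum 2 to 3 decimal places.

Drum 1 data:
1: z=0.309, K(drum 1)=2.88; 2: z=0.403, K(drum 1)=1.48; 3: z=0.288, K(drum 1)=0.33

x_3 (drum 2) = 0.335

Drum 1:
Rachford–Rice: g(ψ₁) = Σ zᵢ(Kᵢ−1)/(1+ψ₁(Kᵢ−1)) = 0.
g(0) = ΣzᵢKᵢ − 1 = 0.581 and g(1) = 1 − Σzᵢ/Kᵢ = -0.252, so a root lies in (0, 1).
Newton–Raphson from ψ₁ = 0.65:
  ψ₁ = 0.650: g = 0.0671, g' = -0.681 → ψ₁ = 0.748
  ψ₁ = 0.748: g = -0.0034, g' = -0.759 → ψ₁ = 0.744
Converged at ψ₁ = 0.744.
Drum-1 compositions:
  1: x = 0.129, y = 0.371
  2: x = 0.297, y = 0.439
  3: x = 0.574, y = 0.189
Drum-2 feed = drum-1 vapor: z₂ = (0.3710, 0.4395, 0.1895).
Drum 2:
Rachford–Rice: g(ψ₂) = Σ zᵢ(Kᵢ−1)/(1+ψ₂(Kᵢ−1)) = 0.
g(0) = ΣzᵢKᵢ − 1 = 0.250 and g(1) = 1 − Σzᵢ/Kᵢ = -0.430, so a root lies in (0, 1).
Newton iteration, ψ₂⁰ = 0.3:
  ψ₂ = 0.300: g = 0.1174, g' = -0.417 → ψ₂ = 0.582
  ψ₂ = 0.582: g = -0.0095, g' = -0.521 → ψ₂ = 0.563
Converged at ψ₂ = 0.563.
  1: x = 0.236, y = 0.476
  2: x = 0.430, y = 0.447
  3: x = 0.335, y = 0.077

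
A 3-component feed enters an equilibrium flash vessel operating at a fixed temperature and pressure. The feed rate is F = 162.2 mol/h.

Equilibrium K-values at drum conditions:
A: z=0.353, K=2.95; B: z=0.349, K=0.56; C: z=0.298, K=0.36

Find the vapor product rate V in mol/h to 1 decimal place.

V = 53.0 mol/h

Rachford–Rice: g(β) = Σ zᵢ(Kᵢ−1)/(1+β(Kᵢ−1)) = 0.
Feasibility: ΣzᵢKᵢ = 1.344, Σzᵢ/Kᵢ = 1.571 — both > 1, two phases present.
Newton iteration, β⁰ = 0.5:
  β = 0.500: g = -0.1288, g' = -0.719 → β = 0.321
  β = 0.321: g = 0.0046, g' = -0.793 → β = 0.327
Converged at β = 0.327.
Then V = β·F = 0.3267·162.2 = 53.0 mol/h and L = F − V = 109.2 mol/h.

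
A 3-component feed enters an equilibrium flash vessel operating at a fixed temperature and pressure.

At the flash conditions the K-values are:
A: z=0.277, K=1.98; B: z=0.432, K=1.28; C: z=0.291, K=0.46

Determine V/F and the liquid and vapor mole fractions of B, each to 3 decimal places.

Rachford–Rice: g(V/F) = Σ zᵢ(Kᵢ−1)/(1+V/F(Kᵢ−1)) = 0.
Check two-phase: ΣzᵢKᵢ = 1.235 > 1 and Σzᵢ/Kᵢ = 1.110 > 1, so g(0) = 0.235 > 0 and g(1) = -0.110 < 0.
Iterate (Newton) starting at V/F = 0.5:
  V/F = 0.500: g = 0.0730, g' = -0.305 → V/F = 0.739
  V/F = 0.739: g = -0.0040, g' = -0.348 → V/F = 0.728
Converged at V/F = 0.728.
Compositions from xᵢ = zᵢ/(1+V/F(Kᵢ−1)), yᵢ = Kᵢxᵢ:
  A: x = 0.162, y = 0.320
  B: x = 0.359, y = 0.459
  C: x = 0.479, y = 0.221

V/F = 0.728, x_B = 0.359, y_B = 0.459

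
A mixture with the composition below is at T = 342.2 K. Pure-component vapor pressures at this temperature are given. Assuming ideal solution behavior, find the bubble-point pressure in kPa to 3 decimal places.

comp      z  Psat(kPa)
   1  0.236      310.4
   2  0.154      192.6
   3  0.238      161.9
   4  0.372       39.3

Pbub = 156.067 kPa

At the bubble point ψ → 0, so ΣzᵢKᵢ = 1 with Kᵢ = Pᵢˢᵃᵗ/P ⇒ P = ΣzᵢPᵢˢᵃᵗ.
P = 0.236·310.4 + 0.154·192.6 + 0.238·161.9 + 0.372·39.3 = 156.067 kPa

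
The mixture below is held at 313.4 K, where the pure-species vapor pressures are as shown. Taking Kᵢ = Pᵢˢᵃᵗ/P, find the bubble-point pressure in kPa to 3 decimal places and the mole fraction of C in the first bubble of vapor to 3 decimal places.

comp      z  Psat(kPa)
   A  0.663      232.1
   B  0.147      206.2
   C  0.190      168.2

At the bubble point ψ → 0, so ΣzᵢKᵢ = 1 with Kᵢ = Pᵢˢᵃᵗ/P ⇒ P = ΣzᵢPᵢˢᵃᵗ.
P = 0.663·232.1 + 0.147·206.2 + 0.190·168.2 = 216.152 kPa
yᵢ = zᵢPᵢˢᵃᵗ/P ⇒ y_C = 0.190·168.2/216.152 = 0.148

Pbub = 216.152 kPa, y_C = 0.148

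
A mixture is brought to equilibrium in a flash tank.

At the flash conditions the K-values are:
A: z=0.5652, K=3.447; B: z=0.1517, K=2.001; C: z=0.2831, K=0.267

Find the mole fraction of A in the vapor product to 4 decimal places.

y_A = 0.6394

Newton–Raphson from V/F = 0.64:
  V/F = 0.6400: g = 0.24064, g' = -1.1101 → V/F = 0.8568
  V/F = 0.8568: g = -0.02946, g' = -1.4962 → V/F = 0.8371
  V/F = 0.8371: g = -0.00069, g' = -1.4279 → V/F = 0.8366
Converged at V/F = 0.8366.
Compositions from xᵢ = zᵢ/(1+V/F(Kᵢ−1)), yᵢ = Kᵢxᵢ:
  A: x = 0.1855, y = 0.6394
  B: x = 0.0826, y = 0.1652
  C: x = 0.7320, y = 0.1954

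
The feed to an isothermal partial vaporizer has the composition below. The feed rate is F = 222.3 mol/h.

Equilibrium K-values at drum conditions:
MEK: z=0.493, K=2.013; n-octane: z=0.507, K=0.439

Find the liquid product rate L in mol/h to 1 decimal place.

L = 138.2 mol/h

Let ψ = V/F and solve Σ zᵢ(Kᵢ−1)/(1+ψ(Kᵢ−1)) = 0.
g(0) = ΣzᵢKᵢ − 1 = 0.215 and g(1) = 1 − Σzᵢ/Kᵢ = -0.400, so a root lies in (0, 1).
Binary case is linear: z₁(K₁−1)(1+ψ(K₂−1)) + z₂(K₂−1)(1+ψ(K₁−1)) = 0
⇒ ψ = [z₁(K₁−1)+z₂(K₂−1)] / [−(K₁−1)(K₂−1)] = 0.2150/0.5683 = 0.378
Then V = ψ·F = 0.3783·222.3 = 84.1 mol/h and L = F − V = 138.2 mol/h.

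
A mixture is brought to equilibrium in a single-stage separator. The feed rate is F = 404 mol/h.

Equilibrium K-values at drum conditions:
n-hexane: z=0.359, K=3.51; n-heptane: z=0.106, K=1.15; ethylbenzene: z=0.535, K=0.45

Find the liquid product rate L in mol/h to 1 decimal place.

L = 197.4 mol/h

Let ψ = V/F and solve Σ zᵢ(Kᵢ−1)/(1+ψ(Kᵢ−1)) = 0.
g(0) = ΣzᵢKᵢ − 1 = 0.623 and g(1) = 1 − Σzᵢ/Kᵢ = -0.383, so a root lies in (0, 1).
Newton iteration, ψ⁰ = 0.5:
  ψ = 0.500: g = 0.0085, g' = -0.755 → ψ = 0.511
Converged at ψ = 0.511.
Then V = ψ·F = 0.5113·404 = 206.6 mol/h and L = F − V = 197.4 mol/h.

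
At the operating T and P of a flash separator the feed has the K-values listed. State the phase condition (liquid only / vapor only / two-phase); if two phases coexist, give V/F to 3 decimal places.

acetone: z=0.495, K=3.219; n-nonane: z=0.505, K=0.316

two-phase, V/F = 0.496

ΣzᵢKᵢ = 1.753; Σzᵢ/Kᵢ = 1.752.
Both exceed 1, so a two-phase solution exists.
Let ψ = V/F and solve Σ zᵢ(Kᵢ−1)/(1+ψ(Kᵢ−1)) = 0.
Binary case is linear: z₁(K₁−1)(1+ψ(K₂−1)) + z₂(K₂−1)(1+ψ(K₁−1)) = 0
⇒ ψ = [z₁(K₁−1)+z₂(K₂−1)] / [−(K₁−1)(K₂−1)] = 0.7530/1.5178 = 0.496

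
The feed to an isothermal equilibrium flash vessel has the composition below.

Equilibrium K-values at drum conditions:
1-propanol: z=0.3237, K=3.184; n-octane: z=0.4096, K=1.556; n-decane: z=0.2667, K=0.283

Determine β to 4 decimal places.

Material balance + equilibrium reduce to Σ zᵢ(Kᵢ−1)/(1+β(Kᵢ−1)) = 0.
Feasibility: ΣzᵢKᵢ = 1.7435, Σzᵢ/Kᵢ = 1.3073 — both > 1, two phases present.
Iterate (Newton) starting at β = 0.5:
  β = 0.5000: g = 0.21805, g' = -0.7635 → β = 0.7856
  β = 0.7856: g = -0.01902, g' = -0.9895 → β = 0.7664
  β = 0.7664: g = -0.00035, g' = -0.9538 → β = 0.7660
Converged at β = 0.7660.

β = 0.7660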